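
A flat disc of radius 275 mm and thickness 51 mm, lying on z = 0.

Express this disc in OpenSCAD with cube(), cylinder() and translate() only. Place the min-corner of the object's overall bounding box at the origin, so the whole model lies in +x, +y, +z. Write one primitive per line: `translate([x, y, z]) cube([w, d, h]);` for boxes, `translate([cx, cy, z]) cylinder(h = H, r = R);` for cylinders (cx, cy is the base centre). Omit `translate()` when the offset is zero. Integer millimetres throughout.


translate([275, 275, 0]) cylinder(h = 51, r = 275);


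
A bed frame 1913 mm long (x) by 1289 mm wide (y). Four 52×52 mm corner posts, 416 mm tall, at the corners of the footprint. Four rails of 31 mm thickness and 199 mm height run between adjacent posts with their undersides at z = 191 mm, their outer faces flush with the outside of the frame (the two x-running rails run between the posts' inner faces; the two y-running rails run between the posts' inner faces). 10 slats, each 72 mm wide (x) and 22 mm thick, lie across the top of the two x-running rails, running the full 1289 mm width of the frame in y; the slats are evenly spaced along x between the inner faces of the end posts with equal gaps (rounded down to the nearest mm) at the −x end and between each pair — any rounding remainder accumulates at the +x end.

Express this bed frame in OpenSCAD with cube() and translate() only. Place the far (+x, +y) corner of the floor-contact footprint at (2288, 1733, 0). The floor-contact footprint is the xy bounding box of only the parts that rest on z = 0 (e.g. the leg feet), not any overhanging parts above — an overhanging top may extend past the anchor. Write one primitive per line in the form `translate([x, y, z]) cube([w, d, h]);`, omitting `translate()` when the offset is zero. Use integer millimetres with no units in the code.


// slat z = rail_z + rail_h = 191 + 199 = 390
// slat gap = ⌊(1809 − 10·72) / 11⌋ = 99
translate([375, 444, 0]) cube([52, 52, 416]);
translate([375, 1681, 0]) cube([52, 52, 416]);
translate([2236, 444, 0]) cube([52, 52, 416]);
translate([2236, 1681, 0]) cube([52, 52, 416]);
translate([427, 444, 191]) cube([1809, 31, 199]);
translate([427, 1702, 191]) cube([1809, 31, 199]);
translate([375, 496, 191]) cube([31, 1185, 199]);
translate([2257, 496, 191]) cube([31, 1185, 199]);
translate([526, 444, 390]) cube([72, 1289, 22]);
translate([697, 444, 390]) cube([72, 1289, 22]);
translate([868, 444, 390]) cube([72, 1289, 22]);
translate([1039, 444, 390]) cube([72, 1289, 22]);
translate([1210, 444, 390]) cube([72, 1289, 22]);
translate([1381, 444, 390]) cube([72, 1289, 22]);
translate([1552, 444, 390]) cube([72, 1289, 22]);
translate([1723, 444, 390]) cube([72, 1289, 22]);
translate([1894, 444, 390]) cube([72, 1289, 22]);
translate([2065, 444, 390]) cube([72, 1289, 22]);


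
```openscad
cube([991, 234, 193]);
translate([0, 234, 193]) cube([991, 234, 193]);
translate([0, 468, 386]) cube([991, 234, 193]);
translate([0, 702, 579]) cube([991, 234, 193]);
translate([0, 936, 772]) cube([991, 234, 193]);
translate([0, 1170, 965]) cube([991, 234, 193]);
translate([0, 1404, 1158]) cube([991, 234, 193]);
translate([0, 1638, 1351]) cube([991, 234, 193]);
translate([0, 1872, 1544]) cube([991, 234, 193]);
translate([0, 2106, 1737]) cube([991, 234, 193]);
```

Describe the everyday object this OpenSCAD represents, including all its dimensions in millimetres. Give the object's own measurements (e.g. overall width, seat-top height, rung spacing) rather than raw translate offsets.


A straight staircase of 10 solid steps. Each step is 991 mm wide (x), 234 mm deep (y, the going) and 193 mm tall (the rise). The first step rests on the floor; each subsequent step sits one going further in +y and one rise higher in +z, directly behind and above the previous step with no overlap.


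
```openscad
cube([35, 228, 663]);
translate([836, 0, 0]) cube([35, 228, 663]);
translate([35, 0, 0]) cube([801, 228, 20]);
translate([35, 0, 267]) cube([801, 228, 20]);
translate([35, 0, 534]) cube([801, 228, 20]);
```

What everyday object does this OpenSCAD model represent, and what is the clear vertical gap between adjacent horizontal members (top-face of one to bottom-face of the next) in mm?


A bookshelf. The clear shelf gap is 247 mm.

Two tall side panels with 3 horizontal boards between them — a bookshelf. The first two shelf undersides are at z = 0 and z = 267; with shelf thickness 20, the clear gap is 267 − 0 − 20 = 247 mm.


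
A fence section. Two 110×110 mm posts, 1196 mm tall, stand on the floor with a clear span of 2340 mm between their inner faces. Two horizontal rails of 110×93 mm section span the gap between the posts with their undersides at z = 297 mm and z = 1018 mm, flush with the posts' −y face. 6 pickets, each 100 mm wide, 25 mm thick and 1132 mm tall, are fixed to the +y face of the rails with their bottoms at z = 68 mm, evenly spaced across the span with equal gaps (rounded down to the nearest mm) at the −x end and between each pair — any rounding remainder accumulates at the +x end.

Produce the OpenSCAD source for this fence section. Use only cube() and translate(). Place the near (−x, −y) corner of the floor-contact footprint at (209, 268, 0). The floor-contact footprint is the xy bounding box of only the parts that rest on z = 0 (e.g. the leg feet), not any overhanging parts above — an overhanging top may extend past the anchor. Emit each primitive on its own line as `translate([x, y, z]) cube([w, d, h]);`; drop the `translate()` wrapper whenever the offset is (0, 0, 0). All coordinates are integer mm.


translate([209, 268, 0]) cube([110, 110, 1196]);
translate([2659, 268, 0]) cube([110, 110, 1196]);
translate([319, 268, 297]) cube([2340, 110, 93]);
translate([319, 268, 1018]) cube([2340, 110, 93]);
translate([567, 378, 68]) cube([100, 25, 1132]);
translate([915, 378, 68]) cube([100, 25, 1132]);
translate([1263, 378, 68]) cube([100, 25, 1132]);
translate([1611, 378, 68]) cube([100, 25, 1132]);
translate([1959, 378, 68]) cube([100, 25, 1132]);
translate([2307, 378, 68]) cube([100, 25, 1132]);


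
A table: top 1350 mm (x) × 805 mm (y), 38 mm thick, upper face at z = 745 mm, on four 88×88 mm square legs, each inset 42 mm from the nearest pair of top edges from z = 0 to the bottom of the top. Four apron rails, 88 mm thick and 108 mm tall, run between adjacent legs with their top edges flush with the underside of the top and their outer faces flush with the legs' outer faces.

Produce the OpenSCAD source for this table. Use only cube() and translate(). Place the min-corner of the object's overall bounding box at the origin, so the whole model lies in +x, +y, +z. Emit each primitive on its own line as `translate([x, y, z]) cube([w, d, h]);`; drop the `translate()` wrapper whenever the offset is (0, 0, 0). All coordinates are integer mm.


translate([0, 0, 707]) cube([1350, 805, 38]);
translate([42, 42, 0]) cube([88, 88, 707]);
translate([1220, 42, 0]) cube([88, 88, 707]);
translate([42, 675, 0]) cube([88, 88, 707]);
translate([1220, 675, 0]) cube([88, 88, 707]);
translate([130, 42, 599]) cube([1090, 88, 108]);
translate([130, 675, 599]) cube([1090, 88, 108]);
translate([42, 130, 599]) cube([88, 545, 108]);
translate([1220, 130, 599]) cube([88, 545, 108]);


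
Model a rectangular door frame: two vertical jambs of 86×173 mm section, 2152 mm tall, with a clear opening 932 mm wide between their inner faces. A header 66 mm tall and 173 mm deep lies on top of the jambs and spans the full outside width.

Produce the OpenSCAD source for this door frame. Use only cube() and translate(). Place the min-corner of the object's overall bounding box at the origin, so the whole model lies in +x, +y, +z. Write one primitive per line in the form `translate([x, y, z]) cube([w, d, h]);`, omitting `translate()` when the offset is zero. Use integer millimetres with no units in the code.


cube([86, 173, 2152]);
translate([1018, 0, 0]) cube([86, 173, 2152]);
translate([0, 0, 2152]) cube([1104, 173, 66]);


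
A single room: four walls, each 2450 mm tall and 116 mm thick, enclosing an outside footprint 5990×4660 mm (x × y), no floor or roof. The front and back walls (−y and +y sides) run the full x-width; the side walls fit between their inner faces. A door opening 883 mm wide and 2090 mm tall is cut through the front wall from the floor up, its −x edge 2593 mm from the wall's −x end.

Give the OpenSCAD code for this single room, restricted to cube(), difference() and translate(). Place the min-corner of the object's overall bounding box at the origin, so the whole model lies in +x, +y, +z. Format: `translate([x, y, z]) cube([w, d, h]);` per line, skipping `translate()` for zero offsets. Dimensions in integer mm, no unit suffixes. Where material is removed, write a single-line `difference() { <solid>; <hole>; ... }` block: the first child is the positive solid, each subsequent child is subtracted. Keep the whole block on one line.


difference() { cube([5990, 116, 2450]); translate([2593, 0, 0]) cube([883, 116, 2090]); }
translate([0, 4544, 0]) cube([5990, 116, 2450]);
translate([0, 116, 0]) cube([116, 4428, 2450]);
translate([5874, 116, 0]) cube([116, 4428, 2450]);


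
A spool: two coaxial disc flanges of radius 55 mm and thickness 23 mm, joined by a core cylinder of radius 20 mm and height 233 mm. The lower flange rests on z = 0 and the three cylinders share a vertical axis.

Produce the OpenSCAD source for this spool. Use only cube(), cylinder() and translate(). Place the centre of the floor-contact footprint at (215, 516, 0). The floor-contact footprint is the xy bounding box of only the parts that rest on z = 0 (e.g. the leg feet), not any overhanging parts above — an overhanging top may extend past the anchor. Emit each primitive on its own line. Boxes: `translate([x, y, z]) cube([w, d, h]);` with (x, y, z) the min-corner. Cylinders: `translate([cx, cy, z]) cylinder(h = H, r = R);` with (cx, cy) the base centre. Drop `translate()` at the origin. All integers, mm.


translate([215, 516, 0]) cylinder(h = 23, r = 55);
translate([215, 516, 23]) cylinder(h = 233, r = 20);
translate([215, 516, 256]) cylinder(h = 23, r = 55);


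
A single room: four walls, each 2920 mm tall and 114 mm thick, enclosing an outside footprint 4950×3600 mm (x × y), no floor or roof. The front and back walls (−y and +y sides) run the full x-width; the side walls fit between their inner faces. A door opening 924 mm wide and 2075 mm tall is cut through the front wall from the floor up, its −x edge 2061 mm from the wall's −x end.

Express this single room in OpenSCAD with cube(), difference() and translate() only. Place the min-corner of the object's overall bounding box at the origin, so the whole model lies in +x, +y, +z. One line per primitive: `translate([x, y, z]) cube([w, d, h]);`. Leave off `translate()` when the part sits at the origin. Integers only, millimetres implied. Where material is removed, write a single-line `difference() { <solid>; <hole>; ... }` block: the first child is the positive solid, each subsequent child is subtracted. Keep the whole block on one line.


difference() { cube([4950, 114, 2920]); translate([2061, 0, 0]) cube([924, 114, 2075]); }
translate([0, 3486, 0]) cube([4950, 114, 2920]);
translate([0, 114, 0]) cube([114, 3372, 2920]);
translate([4836, 114, 0]) cube([114, 3372, 2920]);


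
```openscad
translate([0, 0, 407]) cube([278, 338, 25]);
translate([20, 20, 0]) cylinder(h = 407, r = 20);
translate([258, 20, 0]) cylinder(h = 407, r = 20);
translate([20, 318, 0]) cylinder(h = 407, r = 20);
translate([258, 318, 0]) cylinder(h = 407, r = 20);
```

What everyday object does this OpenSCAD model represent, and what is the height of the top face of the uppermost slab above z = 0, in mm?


A stool. The seat height is 432 mm.

A 278×338×25 slab at z = 407 on four corner cylinders — a stool. The seat top is 407 + 25 = 432 mm.


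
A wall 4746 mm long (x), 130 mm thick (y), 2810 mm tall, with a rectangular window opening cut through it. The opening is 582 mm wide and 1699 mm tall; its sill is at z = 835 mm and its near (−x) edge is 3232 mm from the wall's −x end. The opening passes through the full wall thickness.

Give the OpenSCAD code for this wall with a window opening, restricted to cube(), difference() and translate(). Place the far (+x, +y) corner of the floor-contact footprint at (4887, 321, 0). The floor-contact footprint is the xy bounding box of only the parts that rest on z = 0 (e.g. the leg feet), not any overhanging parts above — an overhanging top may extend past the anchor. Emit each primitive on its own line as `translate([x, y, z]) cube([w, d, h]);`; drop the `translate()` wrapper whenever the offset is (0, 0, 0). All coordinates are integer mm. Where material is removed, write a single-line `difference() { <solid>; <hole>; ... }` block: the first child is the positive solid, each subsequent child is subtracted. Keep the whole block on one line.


difference() { translate([141, 191, 0]) cube([4746, 130, 2810]); translate([3373, 191, 835]) cube([582, 130, 1699]); }


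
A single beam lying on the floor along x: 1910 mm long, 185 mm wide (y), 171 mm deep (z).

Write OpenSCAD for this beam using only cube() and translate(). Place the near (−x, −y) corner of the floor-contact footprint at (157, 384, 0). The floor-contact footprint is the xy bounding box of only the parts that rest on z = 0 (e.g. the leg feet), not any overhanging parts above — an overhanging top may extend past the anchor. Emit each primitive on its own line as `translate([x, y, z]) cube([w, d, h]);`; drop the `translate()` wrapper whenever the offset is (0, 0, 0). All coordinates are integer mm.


translate([157, 384, 0]) cube([1910, 185, 171]);


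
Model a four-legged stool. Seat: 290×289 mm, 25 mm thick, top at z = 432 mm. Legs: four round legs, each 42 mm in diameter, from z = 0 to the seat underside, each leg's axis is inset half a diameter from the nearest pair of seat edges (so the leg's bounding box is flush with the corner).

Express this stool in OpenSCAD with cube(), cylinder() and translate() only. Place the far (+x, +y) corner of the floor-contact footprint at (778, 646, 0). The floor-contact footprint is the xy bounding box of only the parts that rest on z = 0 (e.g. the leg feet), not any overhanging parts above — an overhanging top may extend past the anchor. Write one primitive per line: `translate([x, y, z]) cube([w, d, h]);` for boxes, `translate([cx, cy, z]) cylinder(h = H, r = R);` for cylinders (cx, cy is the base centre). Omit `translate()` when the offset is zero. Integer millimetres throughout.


translate([488, 357, 407]) cube([290, 289, 25]);
translate([509, 378, 0]) cylinder(h = 407, r = 21);
translate([757, 378, 0]) cylinder(h = 407, r = 21);
translate([509, 625, 0]) cylinder(h = 407, r = 21);
translate([757, 625, 0]) cylinder(h = 407, r = 21);


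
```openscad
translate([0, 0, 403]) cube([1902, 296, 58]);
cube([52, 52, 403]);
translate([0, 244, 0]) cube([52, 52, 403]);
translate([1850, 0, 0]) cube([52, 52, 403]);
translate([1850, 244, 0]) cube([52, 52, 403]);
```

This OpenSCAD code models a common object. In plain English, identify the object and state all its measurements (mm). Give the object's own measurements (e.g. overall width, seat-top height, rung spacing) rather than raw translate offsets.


A long wooden bench with a 1902 mm (x) × 296 mm (y) seat, 58 mm thick, its top surface 461 mm above the floor. Four 52 mm square legs at the seat corners, flush with the edges, run from z = 0 to the seat underside.


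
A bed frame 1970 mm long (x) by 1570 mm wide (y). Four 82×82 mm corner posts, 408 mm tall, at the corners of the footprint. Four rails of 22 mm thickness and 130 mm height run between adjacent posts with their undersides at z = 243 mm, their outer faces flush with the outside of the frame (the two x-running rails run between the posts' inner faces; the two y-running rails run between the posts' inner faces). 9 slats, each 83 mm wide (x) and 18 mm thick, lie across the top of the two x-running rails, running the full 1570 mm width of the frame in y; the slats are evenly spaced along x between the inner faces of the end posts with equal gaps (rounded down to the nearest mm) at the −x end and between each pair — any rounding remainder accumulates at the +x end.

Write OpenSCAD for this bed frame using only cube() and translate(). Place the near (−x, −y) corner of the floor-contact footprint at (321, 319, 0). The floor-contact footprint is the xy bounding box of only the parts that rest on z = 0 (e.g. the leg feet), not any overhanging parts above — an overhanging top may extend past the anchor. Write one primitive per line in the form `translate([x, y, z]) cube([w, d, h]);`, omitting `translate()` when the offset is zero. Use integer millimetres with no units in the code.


// slat z = rail_z + rail_h = 243 + 130 = 373
// slat gap = ⌊(1806 − 9·83) / 10⌋ = 105
translate([321, 319, 0]) cube([82, 82, 408]);
translate([321, 1807, 0]) cube([82, 82, 408]);
translate([2209, 319, 0]) cube([82, 82, 408]);
translate([2209, 1807, 0]) cube([82, 82, 408]);
translate([403, 319, 243]) cube([1806, 22, 130]);
translate([403, 1867, 243]) cube([1806, 22, 130]);
translate([321, 401, 243]) cube([22, 1406, 130]);
translate([2269, 401, 243]) cube([22, 1406, 130]);
translate([508, 319, 373]) cube([83, 1570, 18]);
translate([696, 319, 373]) cube([83, 1570, 18]);
translate([884, 319, 373]) cube([83, 1570, 18]);
translate([1072, 319, 373]) cube([83, 1570, 18]);
translate([1260, 319, 373]) cube([83, 1570, 18]);
translate([1448, 319, 373]) cube([83, 1570, 18]);
translate([1636, 319, 373]) cube([83, 1570, 18]);
translate([1824, 319, 373]) cube([83, 1570, 18]);
translate([2012, 319, 373]) cube([83, 1570, 18]);


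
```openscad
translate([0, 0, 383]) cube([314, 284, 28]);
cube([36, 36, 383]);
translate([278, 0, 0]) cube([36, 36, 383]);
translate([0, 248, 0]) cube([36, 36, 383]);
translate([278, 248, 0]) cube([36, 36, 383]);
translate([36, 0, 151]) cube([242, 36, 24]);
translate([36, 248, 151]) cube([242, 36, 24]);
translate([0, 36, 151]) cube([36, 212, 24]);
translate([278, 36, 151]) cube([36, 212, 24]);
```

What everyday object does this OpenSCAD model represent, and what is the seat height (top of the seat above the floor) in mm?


A stool. The seat height is 411 mm.

A 314×284×28 slab at z = 383 on four corner posts — a stool. The seat top is 383 + 28 = 411 mm.


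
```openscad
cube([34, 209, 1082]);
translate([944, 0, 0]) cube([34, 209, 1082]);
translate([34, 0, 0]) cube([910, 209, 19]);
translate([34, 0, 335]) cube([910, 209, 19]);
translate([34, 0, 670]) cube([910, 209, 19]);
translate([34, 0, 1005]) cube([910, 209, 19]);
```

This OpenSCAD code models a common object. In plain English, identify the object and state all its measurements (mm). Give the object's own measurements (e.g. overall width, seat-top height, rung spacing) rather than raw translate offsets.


An open bookshelf. Two side panels, each 34 mm thick, 209 mm deep and 1082 mm tall, stand 978 mm apart (outside-to-outside). Between them sit 4 shelves, each 19 mm thick and 209 mm deep, spanning the full gap between the sides. The bottom shelf rests on the floor (its underside at z = 0) and the clear gap between one shelf's top and the next shelf's underside is 316 mm.


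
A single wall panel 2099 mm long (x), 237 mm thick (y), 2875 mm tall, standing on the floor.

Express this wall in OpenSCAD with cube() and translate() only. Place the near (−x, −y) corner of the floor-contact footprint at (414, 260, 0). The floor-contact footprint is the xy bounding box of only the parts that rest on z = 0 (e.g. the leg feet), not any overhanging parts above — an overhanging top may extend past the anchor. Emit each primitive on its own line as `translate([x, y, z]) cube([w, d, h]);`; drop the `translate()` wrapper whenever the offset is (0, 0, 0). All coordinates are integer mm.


translate([414, 260, 0]) cube([2099, 237, 2875]);


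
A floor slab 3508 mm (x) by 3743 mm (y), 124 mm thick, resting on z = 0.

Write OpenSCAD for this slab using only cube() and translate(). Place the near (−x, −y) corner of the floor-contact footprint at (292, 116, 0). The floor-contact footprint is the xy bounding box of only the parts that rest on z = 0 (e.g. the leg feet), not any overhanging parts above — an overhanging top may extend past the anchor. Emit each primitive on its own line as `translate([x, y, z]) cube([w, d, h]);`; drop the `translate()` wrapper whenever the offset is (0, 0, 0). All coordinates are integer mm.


translate([292, 116, 0]) cube([3508, 3743, 124]);


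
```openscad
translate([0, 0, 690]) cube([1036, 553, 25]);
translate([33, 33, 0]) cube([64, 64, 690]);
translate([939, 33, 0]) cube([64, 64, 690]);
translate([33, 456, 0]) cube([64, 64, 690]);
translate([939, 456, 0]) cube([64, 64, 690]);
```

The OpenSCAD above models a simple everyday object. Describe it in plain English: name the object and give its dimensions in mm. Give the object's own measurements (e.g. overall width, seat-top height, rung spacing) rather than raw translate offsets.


A rectangular dining table. The top is 1036×553×25 mm with its upper surface at z = 715 mm. It stands on four 64×64 mm square legs, each inset 33 mm from the nearest pair of top edges, running from the floor to the underside of the top.


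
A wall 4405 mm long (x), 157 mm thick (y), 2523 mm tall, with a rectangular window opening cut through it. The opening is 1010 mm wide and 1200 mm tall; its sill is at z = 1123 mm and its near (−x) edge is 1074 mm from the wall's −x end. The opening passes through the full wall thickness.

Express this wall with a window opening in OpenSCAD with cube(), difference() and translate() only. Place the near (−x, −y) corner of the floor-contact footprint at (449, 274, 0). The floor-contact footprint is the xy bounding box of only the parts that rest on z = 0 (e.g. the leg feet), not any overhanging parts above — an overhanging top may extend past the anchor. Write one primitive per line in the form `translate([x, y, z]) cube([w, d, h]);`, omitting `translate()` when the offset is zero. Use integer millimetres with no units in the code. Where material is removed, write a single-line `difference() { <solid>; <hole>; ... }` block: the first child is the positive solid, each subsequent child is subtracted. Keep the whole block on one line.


difference() { translate([449, 274, 0]) cube([4405, 157, 2523]); translate([1523, 274, 1123]) cube([1010, 157, 1200]); }


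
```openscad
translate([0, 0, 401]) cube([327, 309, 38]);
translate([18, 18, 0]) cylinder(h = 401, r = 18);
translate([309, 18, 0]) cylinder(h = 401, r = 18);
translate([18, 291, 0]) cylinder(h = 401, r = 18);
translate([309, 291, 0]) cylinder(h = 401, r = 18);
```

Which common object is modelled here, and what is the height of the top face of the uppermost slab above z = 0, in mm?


A stool. The seat height is 439 mm.

A 327×309×38 slab at z = 401 on four corner cylinders — a stool. The seat top is 401 + 38 = 439 mm.


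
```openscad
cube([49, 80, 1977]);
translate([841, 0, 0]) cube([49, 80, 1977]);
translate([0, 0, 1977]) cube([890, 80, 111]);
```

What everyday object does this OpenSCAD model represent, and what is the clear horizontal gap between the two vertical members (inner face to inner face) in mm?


A door frame. The clear opening width is 792 mm.

Two 1977 mm tall posts with a header on top — a door frame. The left jamb is 49 mm wide at x = 0; the right jamb starts at x = 841. The clear opening is 841 − 49 = 792 mm.


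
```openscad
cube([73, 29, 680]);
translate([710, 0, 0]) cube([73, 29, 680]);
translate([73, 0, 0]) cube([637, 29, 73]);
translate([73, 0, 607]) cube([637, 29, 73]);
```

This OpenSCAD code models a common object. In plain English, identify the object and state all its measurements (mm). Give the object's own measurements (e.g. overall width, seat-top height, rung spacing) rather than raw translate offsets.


A rectangular picture frame lying in the x–z plane (depth along y). The opening is 637 mm wide (x) by 534 mm tall (z), surrounded by a border 73 mm wide on all four sides. The frame is 29 mm deep and is made of two full-height vertical stiles with two horizontal rails fitted between them.


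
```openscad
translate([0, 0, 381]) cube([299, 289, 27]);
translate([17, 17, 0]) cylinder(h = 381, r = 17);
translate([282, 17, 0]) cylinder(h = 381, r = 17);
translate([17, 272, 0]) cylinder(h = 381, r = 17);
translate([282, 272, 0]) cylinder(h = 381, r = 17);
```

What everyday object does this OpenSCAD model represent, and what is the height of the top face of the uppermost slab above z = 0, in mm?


A stool. The seat height is 408 mm.

A 299×289×27 slab at z = 381 on four corner cylinders — a stool. The seat top is 381 + 27 = 408 mm.


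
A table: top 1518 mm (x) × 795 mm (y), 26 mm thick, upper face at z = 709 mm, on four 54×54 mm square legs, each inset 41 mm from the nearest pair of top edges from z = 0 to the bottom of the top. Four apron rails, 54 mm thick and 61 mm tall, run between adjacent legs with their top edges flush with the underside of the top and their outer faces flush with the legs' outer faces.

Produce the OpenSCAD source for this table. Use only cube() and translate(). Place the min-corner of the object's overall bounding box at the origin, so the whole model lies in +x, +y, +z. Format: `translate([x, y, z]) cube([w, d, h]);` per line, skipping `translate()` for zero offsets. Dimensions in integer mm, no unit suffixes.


// leg_h = 709 - 26 = 683
// apron z = 683 - 61 = 622
translate([0, 0, 683]) cube([1518, 795, 26]);
translate([41, 41, 0]) cube([54, 54, 683]);
translate([1423, 41, 0]) cube([54, 54, 683]);
translate([41, 700, 0]) cube([54, 54, 683]);
translate([1423, 700, 0]) cube([54, 54, 683]);
translate([95, 41, 622]) cube([1328, 54, 61]);
translate([95, 700, 622]) cube([1328, 54, 61]);
translate([41, 95, 622]) cube([54, 605, 61]);
translate([1423, 95, 622]) cube([54, 605, 61]);


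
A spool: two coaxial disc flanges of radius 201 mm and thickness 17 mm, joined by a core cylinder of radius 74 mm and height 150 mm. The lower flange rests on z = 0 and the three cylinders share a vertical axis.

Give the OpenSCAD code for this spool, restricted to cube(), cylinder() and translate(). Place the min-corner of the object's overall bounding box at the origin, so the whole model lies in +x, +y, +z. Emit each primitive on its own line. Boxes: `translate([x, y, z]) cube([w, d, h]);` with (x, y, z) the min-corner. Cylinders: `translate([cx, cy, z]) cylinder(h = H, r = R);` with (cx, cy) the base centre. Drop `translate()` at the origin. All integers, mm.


translate([201, 201, 0]) cylinder(h = 17, r = 201);
translate([201, 201, 17]) cylinder(h = 150, r = 74);
translate([201, 201, 167]) cylinder(h = 17, r = 201);


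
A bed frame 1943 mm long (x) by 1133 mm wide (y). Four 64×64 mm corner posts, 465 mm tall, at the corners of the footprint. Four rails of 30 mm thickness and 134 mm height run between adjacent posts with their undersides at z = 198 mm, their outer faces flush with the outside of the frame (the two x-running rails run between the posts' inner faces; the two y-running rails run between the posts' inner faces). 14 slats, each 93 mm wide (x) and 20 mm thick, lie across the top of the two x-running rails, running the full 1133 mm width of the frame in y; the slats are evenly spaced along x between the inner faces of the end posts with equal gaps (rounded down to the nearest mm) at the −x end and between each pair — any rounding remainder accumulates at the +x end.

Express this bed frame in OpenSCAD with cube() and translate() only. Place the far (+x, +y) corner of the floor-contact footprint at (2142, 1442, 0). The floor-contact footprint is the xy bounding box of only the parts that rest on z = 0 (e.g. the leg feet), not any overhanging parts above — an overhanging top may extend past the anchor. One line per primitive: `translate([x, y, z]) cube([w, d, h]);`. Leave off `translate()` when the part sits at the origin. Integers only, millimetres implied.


translate([199, 309, 0]) cube([64, 64, 465]);
translate([199, 1378, 0]) cube([64, 64, 465]);
translate([2078, 309, 0]) cube([64, 64, 465]);
translate([2078, 1378, 0]) cube([64, 64, 465]);
translate([263, 309, 198]) cube([1815, 30, 134]);
translate([263, 1412, 198]) cube([1815, 30, 134]);
translate([199, 373, 198]) cube([30, 1005, 134]);
translate([2112, 373, 198]) cube([30, 1005, 134]);
translate([297, 309, 332]) cube([93, 1133, 20]);
translate([424, 309, 332]) cube([93, 1133, 20]);
translate([551, 309, 332]) cube([93, 1133, 20]);
translate([678, 309, 332]) cube([93, 1133, 20]);
translate([805, 309, 332]) cube([93, 1133, 20]);
translate([932, 309, 332]) cube([93, 1133, 20]);
translate([1059, 309, 332]) cube([93, 1133, 20]);
translate([1186, 309, 332]) cube([93, 1133, 20]);
translate([1313, 309, 332]) cube([93, 1133, 20]);
translate([1440, 309, 332]) cube([93, 1133, 20]);
translate([1567, 309, 332]) cube([93, 1133, 20]);
translate([1694, 309, 332]) cube([93, 1133, 20]);
translate([1821, 309, 332]) cube([93, 1133, 20]);
translate([1948, 309, 332]) cube([93, 1133, 20]);


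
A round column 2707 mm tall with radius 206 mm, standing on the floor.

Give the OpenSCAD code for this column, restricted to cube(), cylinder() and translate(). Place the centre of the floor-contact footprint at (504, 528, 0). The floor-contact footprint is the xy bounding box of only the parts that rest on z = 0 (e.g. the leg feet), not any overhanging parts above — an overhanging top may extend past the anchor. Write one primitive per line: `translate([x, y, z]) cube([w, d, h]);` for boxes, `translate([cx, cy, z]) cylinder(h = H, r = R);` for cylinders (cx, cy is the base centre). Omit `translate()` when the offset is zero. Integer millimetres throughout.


translate([504, 528, 0]) cylinder(h = 2707, r = 206);


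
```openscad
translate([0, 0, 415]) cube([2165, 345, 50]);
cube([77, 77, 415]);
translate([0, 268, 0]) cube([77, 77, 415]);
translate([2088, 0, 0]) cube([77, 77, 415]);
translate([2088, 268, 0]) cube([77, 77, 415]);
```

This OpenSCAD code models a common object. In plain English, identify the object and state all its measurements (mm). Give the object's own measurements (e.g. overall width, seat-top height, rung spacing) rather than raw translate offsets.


A bench: a 2165×345 mm seat slab, 50 mm thick, top at z = 465 mm, on four 77×77 mm square legs flush with the seat corners and standing on z = 0.


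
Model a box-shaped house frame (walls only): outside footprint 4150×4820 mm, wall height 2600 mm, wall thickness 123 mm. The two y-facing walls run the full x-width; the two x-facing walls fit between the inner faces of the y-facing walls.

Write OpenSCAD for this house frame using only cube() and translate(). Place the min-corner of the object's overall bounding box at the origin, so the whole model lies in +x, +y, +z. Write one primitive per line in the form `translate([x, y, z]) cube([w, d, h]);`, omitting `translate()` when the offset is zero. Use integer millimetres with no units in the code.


cube([4150, 123, 2600]);
translate([0, 4697, 0]) cube([4150, 123, 2600]);
translate([0, 123, 0]) cube([123, 4574, 2600]);
translate([4027, 123, 0]) cube([123, 4574, 2600]);


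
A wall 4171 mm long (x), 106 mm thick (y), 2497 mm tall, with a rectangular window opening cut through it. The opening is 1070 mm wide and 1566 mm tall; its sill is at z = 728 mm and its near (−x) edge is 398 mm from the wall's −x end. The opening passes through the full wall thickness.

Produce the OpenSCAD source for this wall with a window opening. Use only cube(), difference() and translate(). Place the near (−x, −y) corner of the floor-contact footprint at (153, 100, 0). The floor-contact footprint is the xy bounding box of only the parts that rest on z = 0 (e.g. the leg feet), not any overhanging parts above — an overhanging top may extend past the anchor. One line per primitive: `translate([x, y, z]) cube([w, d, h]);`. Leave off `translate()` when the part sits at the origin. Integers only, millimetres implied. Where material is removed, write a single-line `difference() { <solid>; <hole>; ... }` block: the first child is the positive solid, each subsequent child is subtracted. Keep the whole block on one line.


difference() { translate([153, 100, 0]) cube([4171, 106, 2497]); translate([551, 100, 728]) cube([1070, 106, 1566]); }


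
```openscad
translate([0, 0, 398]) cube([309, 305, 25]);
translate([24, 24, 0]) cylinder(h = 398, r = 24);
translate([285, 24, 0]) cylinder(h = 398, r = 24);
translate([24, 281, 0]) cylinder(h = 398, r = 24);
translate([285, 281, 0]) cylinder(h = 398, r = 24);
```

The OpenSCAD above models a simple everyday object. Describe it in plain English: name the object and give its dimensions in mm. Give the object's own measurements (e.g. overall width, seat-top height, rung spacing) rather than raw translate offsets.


A four-legged stool. The seat is a 309×305×25 mm slab whose top surface is at z = 423 mm; four round legs, each 48 mm in diameter, run from the floor (z = 0) to the underside of the seat, each leg's axis is inset half a diameter from the nearest pair of seat edges (so the leg's bounding box is flush with the corner).


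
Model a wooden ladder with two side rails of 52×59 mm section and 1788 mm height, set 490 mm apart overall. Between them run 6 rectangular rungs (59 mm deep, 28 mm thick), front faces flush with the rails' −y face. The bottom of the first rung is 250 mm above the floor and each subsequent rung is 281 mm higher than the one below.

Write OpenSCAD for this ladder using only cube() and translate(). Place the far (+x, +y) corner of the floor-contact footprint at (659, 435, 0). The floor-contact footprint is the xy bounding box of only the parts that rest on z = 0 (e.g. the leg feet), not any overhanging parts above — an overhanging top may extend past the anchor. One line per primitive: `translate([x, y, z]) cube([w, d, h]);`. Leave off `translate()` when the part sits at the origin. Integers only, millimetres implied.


translate([169, 376, 0]) cube([52, 59, 1788]);
translate([607, 376, 0]) cube([52, 59, 1788]);
translate([221, 376, 250]) cube([386, 59, 28]);
translate([221, 376, 531]) cube([386, 59, 28]);
translate([221, 376, 812]) cube([386, 59, 28]);
translate([221, 376, 1093]) cube([386, 59, 28]);
translate([221, 376, 1374]) cube([386, 59, 28]);
translate([221, 376, 1655]) cube([386, 59, 28]);


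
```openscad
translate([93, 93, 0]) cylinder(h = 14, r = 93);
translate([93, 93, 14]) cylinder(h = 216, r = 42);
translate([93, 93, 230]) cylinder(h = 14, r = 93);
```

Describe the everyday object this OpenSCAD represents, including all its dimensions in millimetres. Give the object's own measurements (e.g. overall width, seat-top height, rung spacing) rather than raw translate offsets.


A spool: two coaxial disc flanges of radius 93 mm and thickness 14 mm, joined by a core cylinder of radius 42 mm and height 216 mm. The lower flange rests on z = 0 and the three cylinders share a vertical axis.


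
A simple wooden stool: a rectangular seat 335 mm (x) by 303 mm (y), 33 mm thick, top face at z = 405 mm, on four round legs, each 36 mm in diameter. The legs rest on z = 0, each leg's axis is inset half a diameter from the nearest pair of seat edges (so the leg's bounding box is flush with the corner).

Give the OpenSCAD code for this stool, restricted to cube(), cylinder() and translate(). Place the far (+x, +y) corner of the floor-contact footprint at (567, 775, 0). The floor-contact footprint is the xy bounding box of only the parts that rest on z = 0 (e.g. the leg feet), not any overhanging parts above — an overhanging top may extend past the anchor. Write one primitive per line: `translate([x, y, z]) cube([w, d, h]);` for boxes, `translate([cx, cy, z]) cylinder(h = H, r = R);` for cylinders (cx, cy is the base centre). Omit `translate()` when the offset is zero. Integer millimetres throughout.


// leg_h = 405 - 33 = 372
translate([232, 472, 372]) cube([335, 303, 33]);
translate([250, 490, 0]) cylinder(h = 372, r = 18);
translate([549, 490, 0]) cylinder(h = 372, r = 18);
translate([250, 757, 0]) cylinder(h = 372, r = 18);
translate([549, 757, 0]) cylinder(h = 372, r = 18);


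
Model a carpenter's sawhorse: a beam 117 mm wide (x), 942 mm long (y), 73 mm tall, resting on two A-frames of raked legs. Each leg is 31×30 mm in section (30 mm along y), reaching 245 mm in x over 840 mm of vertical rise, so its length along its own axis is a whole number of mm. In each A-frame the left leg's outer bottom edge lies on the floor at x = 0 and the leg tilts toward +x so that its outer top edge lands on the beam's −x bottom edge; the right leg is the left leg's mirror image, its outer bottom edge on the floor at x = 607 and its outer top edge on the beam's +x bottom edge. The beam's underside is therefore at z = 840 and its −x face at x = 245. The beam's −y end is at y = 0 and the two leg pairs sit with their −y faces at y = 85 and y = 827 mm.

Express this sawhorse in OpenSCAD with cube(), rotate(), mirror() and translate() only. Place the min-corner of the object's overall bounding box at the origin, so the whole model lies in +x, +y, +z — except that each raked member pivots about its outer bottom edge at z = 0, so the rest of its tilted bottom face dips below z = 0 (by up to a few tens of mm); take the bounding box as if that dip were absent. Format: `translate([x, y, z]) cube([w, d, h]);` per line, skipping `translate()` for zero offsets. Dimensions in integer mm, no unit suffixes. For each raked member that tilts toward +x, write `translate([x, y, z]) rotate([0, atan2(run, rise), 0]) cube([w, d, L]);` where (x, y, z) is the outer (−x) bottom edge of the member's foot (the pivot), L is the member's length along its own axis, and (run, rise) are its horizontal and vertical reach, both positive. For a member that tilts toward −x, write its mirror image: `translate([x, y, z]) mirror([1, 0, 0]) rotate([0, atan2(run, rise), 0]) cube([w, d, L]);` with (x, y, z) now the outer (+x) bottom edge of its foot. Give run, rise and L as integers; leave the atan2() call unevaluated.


translate([245, 0, 840]) cube([117, 942, 73]);
translate([0, 85, 0]) rotate([0, atan2(245, 840), 0]) cube([31, 30, 875]);
translate([607, 85, 0]) mirror([1, 0, 0]) rotate([0, atan2(245, 840), 0]) cube([31, 30, 875]);
translate([0, 827, 0]) rotate([0, atan2(245, 840), 0]) cube([31, 30, 875]);
translate([607, 827, 0]) mirror([1, 0, 0]) rotate([0, atan2(245, 840), 0]) cube([31, 30, 875]);


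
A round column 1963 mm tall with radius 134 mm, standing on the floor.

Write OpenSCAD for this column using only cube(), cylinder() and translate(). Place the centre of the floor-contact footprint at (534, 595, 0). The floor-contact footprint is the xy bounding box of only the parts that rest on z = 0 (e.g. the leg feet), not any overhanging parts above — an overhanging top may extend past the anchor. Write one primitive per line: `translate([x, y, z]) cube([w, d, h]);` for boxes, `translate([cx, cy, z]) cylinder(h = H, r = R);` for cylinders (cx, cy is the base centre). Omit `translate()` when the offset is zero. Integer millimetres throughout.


translate([534, 595, 0]) cylinder(h = 1963, r = 134);


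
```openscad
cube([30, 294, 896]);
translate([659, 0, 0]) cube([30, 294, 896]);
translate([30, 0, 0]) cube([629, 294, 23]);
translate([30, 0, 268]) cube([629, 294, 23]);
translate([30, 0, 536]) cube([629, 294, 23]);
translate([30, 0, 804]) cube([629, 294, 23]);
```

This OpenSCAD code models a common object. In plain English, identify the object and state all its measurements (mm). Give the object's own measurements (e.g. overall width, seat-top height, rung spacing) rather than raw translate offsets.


An open bookshelf. Two side panels, each 30 mm thick, 294 mm deep and 896 mm tall, stand 689 mm apart (outside-to-outside). Between them sit 4 shelves, each 23 mm thick and 294 mm deep, spanning the full gap between the sides. The bottom shelf rests on the floor (its underside at z = 0) and the clear gap between one shelf's top and the next shelf's underside is 245 mm.
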